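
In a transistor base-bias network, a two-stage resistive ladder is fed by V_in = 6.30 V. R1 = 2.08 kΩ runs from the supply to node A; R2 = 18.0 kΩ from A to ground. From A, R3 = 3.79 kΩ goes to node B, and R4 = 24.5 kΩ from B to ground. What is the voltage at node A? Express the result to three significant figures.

V_A ≈ 5.30 V

Looking into the second stage from A: R3 + R4 = 28.29 kΩ appears in parallel with R2.
Effective lower resistance at A: R2 ‖ 28.29 = 11.00 kΩ.
V_A = 6.30 × 11.00/(2.08 + 11.00) = 5.298 V.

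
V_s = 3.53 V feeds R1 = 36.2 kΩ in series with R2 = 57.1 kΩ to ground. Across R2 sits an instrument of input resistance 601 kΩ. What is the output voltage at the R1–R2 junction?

V_out ≈ 2.08 V

The load sits in parallel with R2, giving an effective lower resistance R2' = R2·R_L/(R2+R_L) = 52.15 kΩ.
Now apply the divider: V_out = 3.53 × 0.5902 = 2.084 V.
(Unloaded it would be 2.16 V; the load pulls it down.)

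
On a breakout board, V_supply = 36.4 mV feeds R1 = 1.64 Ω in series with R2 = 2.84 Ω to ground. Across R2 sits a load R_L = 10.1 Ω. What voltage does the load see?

V_out ≈ 20.9 mV

First combine the lower leg with the load: R2 ‖ R_L = 2.217 Ω.
Now apply the divider: V_out = 36.4 × 0.5748 = 20.92 mV.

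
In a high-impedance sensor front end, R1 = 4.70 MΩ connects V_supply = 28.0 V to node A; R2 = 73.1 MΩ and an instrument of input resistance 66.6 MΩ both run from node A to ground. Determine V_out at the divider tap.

V_out ≈ 24.7 V

The load sits in parallel with R2, giving an effective lower resistance R2' = R2·R_L/(R2+R_L) = 34.85 MΩ.
Voltage divider with the loaded lower leg: V_out = 28.0 × 34.85/(4.70 + 34.85) = 28.0 × 0.8812 = 24.67 V.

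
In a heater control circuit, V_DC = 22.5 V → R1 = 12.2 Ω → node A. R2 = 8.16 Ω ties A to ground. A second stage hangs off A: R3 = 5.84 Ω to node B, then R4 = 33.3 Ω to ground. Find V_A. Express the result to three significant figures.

Looking into the second stage from A: R3 + R4 = 39.14 Ω appears in parallel with R2.
R2 ‖ (R3+R4) = 6.752 Ω.
So V_A = 22.5 × 0.3563 = 8.016 V.

V_A ≈ 8.02 V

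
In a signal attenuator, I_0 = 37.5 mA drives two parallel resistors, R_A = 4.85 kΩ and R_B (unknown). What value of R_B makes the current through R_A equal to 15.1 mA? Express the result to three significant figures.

In a two-way split, I_A/I_0 = R_B/(R_A + R_B).
With f = 0.4027, R_B = R_A · f/(1−f) = 4.85 × 0.6741 = 3.269 kΩ.

R_B ≈ 3.27 kΩ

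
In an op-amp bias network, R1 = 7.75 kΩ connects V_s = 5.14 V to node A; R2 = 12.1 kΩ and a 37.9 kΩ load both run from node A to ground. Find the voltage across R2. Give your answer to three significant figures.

The load sits in parallel with R2, giving an effective lower resistance R2' = R2·R_L/(R2+R_L) = 9.172 kΩ.
Then V_out = V_s · R2'/(R1 + R2') = 5.14 × 9.172/16.92 = 2.786 V.

V_out ≈ 2.79 V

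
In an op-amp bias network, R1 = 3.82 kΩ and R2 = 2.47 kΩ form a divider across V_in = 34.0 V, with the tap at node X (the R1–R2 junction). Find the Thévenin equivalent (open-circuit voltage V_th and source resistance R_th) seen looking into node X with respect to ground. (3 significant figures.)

V_th ≈ 13.4 V, R_th ≈ 1.50 kΩ

Open-circuit (no load on X): V_th = V_in · R2/(R1 + R2) = 34.0 × 2.47/(3.820 + 2.47) = 13.35 V.
Looking into X with the source shorted: R_th = R1·R2/(R1+R2) = 3.820 × 2.47/6.290 = 1.500 kΩ.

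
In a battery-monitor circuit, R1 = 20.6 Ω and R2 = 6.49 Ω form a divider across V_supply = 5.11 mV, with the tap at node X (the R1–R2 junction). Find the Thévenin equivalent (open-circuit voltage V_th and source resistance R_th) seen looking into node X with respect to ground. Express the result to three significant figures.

Open-circuit (no load on X): V_th = V_supply · R2/(R1 + R2) = 5.11 × 6.49/(20.60 + 6.49) = 1.224 mV.
Looking into X with the source shorted: R_th = R1·R2/(R1+R2) = 20.60 × 6.49/27.09 = 4.935 Ω.

V_th ≈ 1.22 mV, R_th ≈ 4.94 Ω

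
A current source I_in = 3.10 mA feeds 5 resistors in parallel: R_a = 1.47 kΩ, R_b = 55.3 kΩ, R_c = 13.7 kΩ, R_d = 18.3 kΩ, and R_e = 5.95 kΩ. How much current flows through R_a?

Conductances: ΣG = 1/1.47 + 1/55.3 + 1/13.7 + 1/18.3 + 1/5.95 = 0.9941 (1/kΩ).
R_a takes the fraction G_k/ΣG = 0.6803/0.9941 = 0.6843, so I = 3.10 × 0.6843 = 2.121 mA.

I ≈ 2.12 mA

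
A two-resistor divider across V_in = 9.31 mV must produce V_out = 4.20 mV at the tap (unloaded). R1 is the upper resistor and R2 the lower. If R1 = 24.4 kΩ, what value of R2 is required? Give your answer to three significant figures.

V_out/V_in = R2/(R1+R2) = 0.4511.
So R2 = R1 · V_out/(V_in − V_out) = 24.4 × 4.20/(9.31 − 4.20) = 24.4 × 0.8219 = 20.05 kΩ.

R2 ≈ 20.1 kΩ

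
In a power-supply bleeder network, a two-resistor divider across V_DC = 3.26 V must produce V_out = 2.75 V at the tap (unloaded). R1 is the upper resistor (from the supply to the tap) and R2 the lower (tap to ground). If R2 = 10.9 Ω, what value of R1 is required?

R1 ≈ 2.02 Ω

The divider ratio is R2/(R1+R2) = 2.75/3.26 = 0.8436.
Rearranging, R1 = R2·(1−k)/k = 10.9 × 0.1855 = 2.021 Ω.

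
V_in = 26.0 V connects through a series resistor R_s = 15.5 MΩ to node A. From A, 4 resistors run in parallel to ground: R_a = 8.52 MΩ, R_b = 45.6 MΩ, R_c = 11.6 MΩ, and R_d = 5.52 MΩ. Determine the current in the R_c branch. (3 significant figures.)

Combine the parallel branches: R_p = (1/8.52 + 1/45.6 + 1/11.6 + 1/5.52)⁻¹ = 2.459 MΩ.
V_A = 26.0 × 2.459/17.96 = 3.560 V.
Branch current I = V_A/R_c = 3.560/11.6 = 0.3069 µA.

I ≈ 0.307 µA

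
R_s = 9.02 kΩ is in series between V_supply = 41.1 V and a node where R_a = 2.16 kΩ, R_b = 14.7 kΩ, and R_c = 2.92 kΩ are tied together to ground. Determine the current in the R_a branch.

I ≈ 2.14 mA

Combine the parallel branches: R_p = (1/2.16 + 1/14.7 + 1/2.92)⁻¹ = 1.145 kΩ.
V_A by voltage divider: V_A = 41.1 × 1.145/(9.02 + 1.145) = 4.629 V.
Branch current I = V_A/R_a = 4.629/2.16 = 2.143 mA.
(Equivalently: I_total = 4.043 mA, then current-divider fraction G_k/ΣG = 0.5300.)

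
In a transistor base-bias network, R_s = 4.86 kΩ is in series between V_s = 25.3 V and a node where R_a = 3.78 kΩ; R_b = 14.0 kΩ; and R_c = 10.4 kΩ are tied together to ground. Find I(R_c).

I ≈ 0.785 mA

Equivalent of the parallel group: R_p = 2.314 kΩ.
V_A by voltage divider: V_A = 25.3 × 2.314/(4.86 + 2.314) = 8.161 V.
Branch current I = V_A/R_c = 8.161/10.4 = 0.7847 mA.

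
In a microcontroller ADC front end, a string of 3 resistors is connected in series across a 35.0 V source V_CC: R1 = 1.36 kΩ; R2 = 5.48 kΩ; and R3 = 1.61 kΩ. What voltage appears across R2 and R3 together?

V ≈ 29.4 V

Series total: ΣR = 1.36 + 5.48 + 1.61 = 8.450 kΩ.
R_{R2..R3} = 5.48 + 1.61 = 7.090 kΩ.
V = V_CC · R/ΣR = 35.0 × 0.8391 = 29.37 V.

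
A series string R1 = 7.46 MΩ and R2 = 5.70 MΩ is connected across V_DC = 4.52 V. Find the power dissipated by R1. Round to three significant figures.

P ≈ 0.880 µW

ΣR = 13.16 MΩ → I = 4.52/13.16 = 0.3435 µA.
P = I²R = 0.1180 × 7.46 = 0.8800 µW.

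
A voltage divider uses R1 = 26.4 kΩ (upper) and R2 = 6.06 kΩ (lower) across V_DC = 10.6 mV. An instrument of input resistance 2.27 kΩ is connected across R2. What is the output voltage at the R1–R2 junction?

V_out ≈ 0.624 mV

The load sits in parallel with R2, giving an effective lower resistance R2' = R2·R_L/(R2+R_L) = 1.651 kΩ.
Then V_out = V_DC · R2'/(R1 + R2') = 10.6 × 1.651/28.05 = 0.6240 mV.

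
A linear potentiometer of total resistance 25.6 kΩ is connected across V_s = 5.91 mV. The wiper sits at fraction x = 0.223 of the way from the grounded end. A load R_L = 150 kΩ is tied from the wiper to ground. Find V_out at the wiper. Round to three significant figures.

V_out ≈ 1.28 mV

The pot divides into 19.89 kΩ above the wiper and 5.709 kΩ below.
R_L loads the lower segment: effective lower R = 5.499 kΩ.
Then V_out = V_s · 5.499/(19.89 + 5.499) = 1.280 mV.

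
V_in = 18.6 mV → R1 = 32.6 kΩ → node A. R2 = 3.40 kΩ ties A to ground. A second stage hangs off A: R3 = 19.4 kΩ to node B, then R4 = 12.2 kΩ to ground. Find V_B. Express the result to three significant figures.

Looking into the second stage from A: R3 + R4 = 31.60 kΩ appears in parallel with R2.
Effective lower resistance at A: R2 ‖ 31.60 = 3.070 kΩ.
First divider: V_A = V_in · 3.070/(32.6 + 3.070) = 1.601 mV.
V_B = V_A × 0.3861 = 0.6180 mV.

V_B ≈ 0.618 mV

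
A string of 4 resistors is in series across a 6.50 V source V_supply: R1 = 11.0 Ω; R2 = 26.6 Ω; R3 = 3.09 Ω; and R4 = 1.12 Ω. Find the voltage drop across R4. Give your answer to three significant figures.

Total series resistance ΣR = 11.0 + 26.6 + 3.09 + 1.12 = 41.81 Ω.
V = V_supply · R/ΣR = 6.50 × 0.02679 = 0.1741 V.

V ≈ 0.174 V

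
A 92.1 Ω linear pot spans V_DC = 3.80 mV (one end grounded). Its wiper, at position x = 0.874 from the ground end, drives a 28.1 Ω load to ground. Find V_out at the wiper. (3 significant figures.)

V_out ≈ 2.44 mV

The pot divides into 11.60 Ω above the wiper and 80.50 Ω below.
Lower segment in parallel with the load: 80.50 ‖ 28.1 = 20.83 Ω.
V_out = 3.80 × 20.83/(11.60 + 20.83) = 2.440 mV.
(Unloaded: V_out = x·V_DC = 3.32 mV.)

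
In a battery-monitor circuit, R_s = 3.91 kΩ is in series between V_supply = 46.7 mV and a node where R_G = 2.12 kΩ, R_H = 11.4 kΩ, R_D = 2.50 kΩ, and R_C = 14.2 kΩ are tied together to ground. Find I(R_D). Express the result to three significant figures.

I ≈ 3.72 µA

Parallel bank: R_p = 1/(1/2.12 + 1/11.4 + 1/2.50 + 1/14.2) = 0.9710 kΩ.
V_A = 46.7 × 0.9710/4.881 = 9.290 mV.
I(R_D) = V_A / R_D = 9.290/2.50 = 3.716 µA.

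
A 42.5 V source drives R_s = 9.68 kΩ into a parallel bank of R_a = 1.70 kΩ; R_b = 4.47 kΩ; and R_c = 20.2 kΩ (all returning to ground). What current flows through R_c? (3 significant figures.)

I ≈ 0.225 mA

Equivalent of the parallel group: R_p = 1.161 kΩ.
V_A by voltage divider: V_A = 42.5 × 1.161/(9.68 + 1.161) = 4.551 V.
I(R_c) = V_A / R_c = 4.551/20.2 = 0.2253 mA.
(Equivalently: I_total = 3.920 mA, then current-divider fraction G_k/ΣG = 0.05747.)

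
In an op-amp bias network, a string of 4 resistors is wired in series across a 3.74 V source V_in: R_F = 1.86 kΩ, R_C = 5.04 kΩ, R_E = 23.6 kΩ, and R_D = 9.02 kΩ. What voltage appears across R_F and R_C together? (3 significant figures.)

Total series resistance ΣR = 1.86 + 5.04 + 23.6 + 9.02 = 39.52 kΩ.
R_{R_F..R_C} = 1.86 + 5.04 = 6.900 kΩ.
Voltage divider: V = V_in · (6.900 / 39.52) = 3.74 × 0.1746 = 0.6530 V.

V ≈ 0.653 V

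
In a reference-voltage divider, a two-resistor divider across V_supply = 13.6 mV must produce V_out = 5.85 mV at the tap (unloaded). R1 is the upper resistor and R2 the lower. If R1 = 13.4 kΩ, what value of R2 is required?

Required fraction k = V_out/V_supply = 0.4301.
R2 = R1 · 0.4301/(1 − 0.4301) = 10.11 kΩ.

R2 ≈ 10.1 kΩ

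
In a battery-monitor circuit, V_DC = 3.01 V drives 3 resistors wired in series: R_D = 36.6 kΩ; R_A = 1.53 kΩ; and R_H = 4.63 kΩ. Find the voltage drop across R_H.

V ≈ 0.326 V

Series total: ΣR = 36.6 + 1.53 + 4.63 = 42.76 kΩ.
Voltage divider: V = V_DC · (4.630 / 42.76) = 3.01 × 0.1083 = 0.3259 V.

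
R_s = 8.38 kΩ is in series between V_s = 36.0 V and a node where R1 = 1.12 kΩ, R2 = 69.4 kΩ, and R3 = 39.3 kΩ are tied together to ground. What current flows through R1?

Combine the parallel branches: R_p = (1/1.12 + 1/69.4 + 1/39.3)⁻¹ = 1.072 kΩ.
V_A = 36.0 × 1.072/9.452 = 4.083 V.
Branch current I = V_A/R1 = 4.083/1.12 = 3.646 mA.
(Check via current divider: I_total = 3.809 mA; share G_k/ΣG = 0.9573 → same result.)

I ≈ 3.65 mA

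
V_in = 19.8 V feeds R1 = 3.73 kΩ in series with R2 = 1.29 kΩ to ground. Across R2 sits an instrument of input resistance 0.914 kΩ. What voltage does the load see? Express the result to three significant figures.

V_out ≈ 2.48 V

R2 ‖ R_L = (1.29 × 0.914)/(1.29 + 0.914) = 0.5350 kΩ.
Then V_out = V_in · R2'/(R1 + R2') = 19.8 × 0.5350/4.265 = 2.484 V.
(Unloaded it would be 5.09 V; the load pulls it down.)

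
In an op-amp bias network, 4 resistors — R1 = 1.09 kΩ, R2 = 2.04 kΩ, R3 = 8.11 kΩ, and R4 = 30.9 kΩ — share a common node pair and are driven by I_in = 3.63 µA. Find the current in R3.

I ≈ 0.286 µA

Conductances: ΣG = 1/1.09 + 1/2.04 + 1/8.11 + 1/30.9 = 1.563 (1/kΩ).
By the current-divider rule, I = I_in · G_k/ΣG = 3.63 × 0.07887 = 0.2863 µA.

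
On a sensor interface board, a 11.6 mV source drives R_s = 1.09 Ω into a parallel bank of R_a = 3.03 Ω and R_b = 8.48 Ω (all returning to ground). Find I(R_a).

Equivalent of the parallel group: R_p = 2.232 Ω.
V_A by voltage divider: V_A = 11.6 × 2.232/(1.09 + 2.232) = 7.794 mV.
Branch current I = V_A/R_a = 7.794/3.03 = 2.572 mA.
(Check via current divider: I_total = 3.491 mA; share G_k/ΣG = 0.7368 → same result.)

I ≈ 2.57 mA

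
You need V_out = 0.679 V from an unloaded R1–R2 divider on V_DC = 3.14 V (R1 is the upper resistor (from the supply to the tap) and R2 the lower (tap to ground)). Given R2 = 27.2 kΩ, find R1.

R1 ≈ 98.6 kΩ

Required fraction k = V_out/V_DC = 0.2162.
So R1 = R2 · (V_DC/V_out − 1) = 27.2 × (3.14/0.679 − 1) = 27.2 × 3.624 = 98.58 kΩ.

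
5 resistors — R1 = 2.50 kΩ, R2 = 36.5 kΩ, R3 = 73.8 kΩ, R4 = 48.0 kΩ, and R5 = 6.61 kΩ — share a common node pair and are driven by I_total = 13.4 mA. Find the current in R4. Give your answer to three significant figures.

Total conductance ΣG = 1/2.50 + 1/36.5 + 1/73.8 + 1/48.0 + 1/6.61 = 0.6131 (units of 1/kΩ).
By the current-divider rule, I = I_total · G_k/ΣG = 13.4 × 0.03398 = 0.4554 mA.

I ≈ 0.455 mA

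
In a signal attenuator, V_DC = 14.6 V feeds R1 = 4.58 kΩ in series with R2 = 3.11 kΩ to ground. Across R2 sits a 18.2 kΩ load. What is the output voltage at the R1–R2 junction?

R2 ‖ R_L = (3.11 × 18.2)/(3.11 + 18.2) = 2.656 kΩ.
Voltage divider with the loaded lower leg: V_out = 14.6 × 2.656/(4.58 + 2.656) = 14.6 × 0.3671 = 5.359 V.
(Unloaded it would be 5.90 V; the load pulls it down.)

V_out ≈ 5.36 V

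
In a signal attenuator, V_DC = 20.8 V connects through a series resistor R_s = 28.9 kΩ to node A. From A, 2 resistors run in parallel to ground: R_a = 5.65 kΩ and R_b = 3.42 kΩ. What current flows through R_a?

I ≈ 0.253 mA

Combine the parallel branches: R_p = (1/5.65 + 1/3.42)⁻¹ = 2.130 kΩ.
V_A by voltage divider: V_A = 20.8 × 2.130/(28.9 + 2.130) = 1.428 V.
I(R_a) = V_A / R_a = 1.428/5.65 = 0.2528 mA.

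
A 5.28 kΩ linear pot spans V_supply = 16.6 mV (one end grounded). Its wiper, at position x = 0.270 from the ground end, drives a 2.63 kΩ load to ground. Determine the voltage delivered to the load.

The pot divides into 3.854 kΩ above the wiper and 1.426 kΩ below.
Lower segment in parallel with the load: 1.426 ‖ 2.63 = 0.9245 kΩ.
Loaded-divider output: V_out = 16.6 × 0.1935 = 3.211 mV.
(Unloaded: V_out = x·V_supply = 4.48 mV.)

V_out ≈ 3.21 mV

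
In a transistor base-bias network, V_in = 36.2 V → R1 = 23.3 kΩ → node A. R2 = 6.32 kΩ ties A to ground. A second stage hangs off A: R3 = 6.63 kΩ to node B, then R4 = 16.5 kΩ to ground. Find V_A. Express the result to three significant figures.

The second stage (R3 + R4 = 23.13 kΩ) loads node A in parallel with R2.
Effective lower resistance at A: R2 ‖ 23.13 = 4.964 kΩ.
First divider: V_A = V_in · 4.964/(23.3 + 4.964) = 6.358 V.

V_A ≈ 6.36 V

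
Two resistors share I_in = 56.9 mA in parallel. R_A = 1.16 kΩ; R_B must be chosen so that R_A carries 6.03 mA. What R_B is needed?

In a two-way split, I_A/I_in = R_B/(R_A + R_B).
With f = 0.1060, R_B = R_A · f/(1−f) = 1.16 × 0.1185 = 0.1375 kΩ.

R_B ≈ 0.138 kΩ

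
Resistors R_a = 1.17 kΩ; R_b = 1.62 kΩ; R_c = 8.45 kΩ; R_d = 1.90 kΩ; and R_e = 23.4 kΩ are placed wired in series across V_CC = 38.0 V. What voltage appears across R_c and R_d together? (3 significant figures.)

Series total: ΣR = 1.17 + 1.62 + 8.45 + 1.90 + 23.4 = 36.54 kΩ.
R_{R_c..R_d} = 8.45 + 1.90 = 10.35 kΩ.
Voltage divider: V = V_CC · (10.35 / 36.54) = 38.0 × 0.2833 = 10.76 V.

V ≈ 10.8 V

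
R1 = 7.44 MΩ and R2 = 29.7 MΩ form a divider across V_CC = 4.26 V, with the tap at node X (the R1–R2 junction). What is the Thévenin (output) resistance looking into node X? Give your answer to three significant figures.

Zeroing V_CC shorts the top of R1 to ground, so R_th = R1 ‖ R2 = 5.950 MΩ.

R_th ≈ 5.95 MΩ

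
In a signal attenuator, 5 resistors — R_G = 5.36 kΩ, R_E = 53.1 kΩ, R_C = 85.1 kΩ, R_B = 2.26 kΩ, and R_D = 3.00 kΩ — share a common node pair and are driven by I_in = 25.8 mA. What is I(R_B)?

Total conductance ΣG = 1/5.36 + 1/53.1 + 1/85.1 + 1/2.26 + 1/3.00 = 0.9930 (units of 1/kΩ).
R_B takes the fraction G_k/ΣG = 0.4425/0.9930 = 0.4456, so I = 25.8 × 0.4456 = 11.50 mA.

I ≈ 11.5 mA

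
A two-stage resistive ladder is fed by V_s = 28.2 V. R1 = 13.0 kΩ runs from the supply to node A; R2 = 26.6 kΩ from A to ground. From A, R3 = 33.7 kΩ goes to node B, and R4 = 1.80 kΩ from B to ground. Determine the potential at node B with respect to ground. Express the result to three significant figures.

Node A sees R2 in parallel with the series input of stage 2, R3 + R4 = 35.50 kΩ.
Effective lower resistance at A: R2 ‖ 35.50 = 15.21 kΩ.
So V_A = 28.2 × 0.5391 = 15.20 V.
V_B = V_A × 0.05070 = 0.7708 V.

V_B ≈ 0.771 V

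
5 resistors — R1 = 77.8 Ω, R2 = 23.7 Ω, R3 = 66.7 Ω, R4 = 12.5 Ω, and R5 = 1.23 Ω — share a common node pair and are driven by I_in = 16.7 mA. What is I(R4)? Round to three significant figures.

I ≈ 1.39 mA

ΣG = 1/77.8 + 1/23.7 + 1/66.7 + 1/12.5 + 1/1.23 = 0.9630.
R4 takes the fraction G_k/ΣG = 0.08000/0.9630 = 0.08307, so I = 16.7 × 0.08307 = 1.387 mA.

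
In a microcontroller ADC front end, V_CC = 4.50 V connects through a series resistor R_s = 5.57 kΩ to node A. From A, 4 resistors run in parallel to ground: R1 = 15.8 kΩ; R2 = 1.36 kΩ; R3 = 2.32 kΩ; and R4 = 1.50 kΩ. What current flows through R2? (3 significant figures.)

I ≈ 0.286 mA

Combine the parallel branches: R_p = (1/15.8 + 1/1.36 + 1/2.32 + 1/1.50)⁻¹ = 0.5273 kΩ.
Node voltage V_A = V_CC · R_p/(R_s + R_p) = 4.50 × 0.08649 = 0.3892 V.
Branch current I = V_A/R2 = 0.3892/1.36 = 0.2862 mA.
(Equivalently: I_total = 0.7380 mA, then current-divider fraction G_k/ΣG = 0.3878.)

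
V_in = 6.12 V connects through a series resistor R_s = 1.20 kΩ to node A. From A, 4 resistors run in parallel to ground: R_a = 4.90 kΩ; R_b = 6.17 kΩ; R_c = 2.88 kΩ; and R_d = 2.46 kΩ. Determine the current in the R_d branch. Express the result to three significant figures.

I ≈ 1.06 mA

Combine the parallel branches: R_p = (1/4.90 + 1/6.17 + 1/2.88 + 1/2.46)⁻¹ = 0.8930 kΩ.
Node voltage V_A = V_in · R_p/(R_s + R_p) = 6.12 × 0.4266 = 2.611 V.
I(R_d) = V_A / R_d = 2.611/2.46 = 1.061 mA.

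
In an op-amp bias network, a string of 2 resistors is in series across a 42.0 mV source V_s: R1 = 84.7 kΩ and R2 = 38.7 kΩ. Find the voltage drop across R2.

Total series resistance ΣR = 84.7 + 38.7 = 123.4 kΩ.
Voltage divider: V = V_s · (38.70 / 123.4) = 42.0 × 0.3136 = 13.17 mV.

V ≈ 13.2 mV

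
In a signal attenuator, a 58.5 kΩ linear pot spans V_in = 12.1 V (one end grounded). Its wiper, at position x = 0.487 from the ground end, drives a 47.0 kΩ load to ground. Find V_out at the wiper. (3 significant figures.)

V_out ≈ 4.49 V

The pot divides into 30.01 kΩ above the wiper and 28.49 kΩ below.
R_L loads the lower segment: effective lower R = 17.74 kΩ.
Then V_out = V_in · 17.74/(30.01 + 17.74) = 4.495 V.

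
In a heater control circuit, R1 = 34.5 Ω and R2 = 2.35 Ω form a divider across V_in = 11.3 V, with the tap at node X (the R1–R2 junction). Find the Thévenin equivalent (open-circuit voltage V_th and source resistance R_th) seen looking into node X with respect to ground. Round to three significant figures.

V_th ≈ 0.721 V, R_th ≈ 2.20 Ω

With X open, the divider is unloaded: V_th = 11.3 × 2.35/36.85 = 0.7206 V.
Zeroing V_in shorts the top of R1 to ground, so R_th = R1 ‖ R2 = 2.200 Ω.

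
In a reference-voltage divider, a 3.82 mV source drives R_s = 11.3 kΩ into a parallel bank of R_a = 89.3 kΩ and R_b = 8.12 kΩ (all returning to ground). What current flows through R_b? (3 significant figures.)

Combine the parallel branches: R_p = (1/89.3 + 1/8.12)⁻¹ = 7.443 kΩ.
V_A = 3.82 × 7.443/18.74 = 1.517 mV.
Branch current I = V_A/R_b = 1.517/8.12 = 0.1868 µA.

I ≈ 0.187 µA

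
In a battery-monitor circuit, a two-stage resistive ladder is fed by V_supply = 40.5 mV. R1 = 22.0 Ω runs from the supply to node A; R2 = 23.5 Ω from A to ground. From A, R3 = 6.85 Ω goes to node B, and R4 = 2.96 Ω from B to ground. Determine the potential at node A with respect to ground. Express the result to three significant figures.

Looking into the second stage from A: R3 + R4 = 9.810 Ω appears in parallel with R2.
Effective lower resistance at A: R2 ‖ 9.810 = 6.921 Ω.
So V_A = 40.5 × 0.2393 = 9.692 mV.

V_A ≈ 9.69 mV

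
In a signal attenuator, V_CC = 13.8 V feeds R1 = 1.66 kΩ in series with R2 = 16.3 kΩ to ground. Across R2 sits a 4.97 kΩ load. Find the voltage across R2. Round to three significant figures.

V_out ≈ 9.61 V

The load sits in parallel with R2, giving an effective lower resistance R2' = R2·R_L/(R2+R_L) = 3.809 kΩ.
Now apply the divider: V_out = 13.8 × 0.6965 = 9.611 V.
(Unloaded it would be 12.5 V; the load pulls it down.)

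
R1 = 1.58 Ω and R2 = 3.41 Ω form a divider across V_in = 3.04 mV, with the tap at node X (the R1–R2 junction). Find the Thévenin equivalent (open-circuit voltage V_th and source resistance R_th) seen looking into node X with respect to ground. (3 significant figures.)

Open-circuit (no load on X): V_th = V_in · R2/(R1 + R2) = 3.04 × 3.41/(1.580 + 3.41) = 2.077 mV.
Zeroing V_in shorts the top of R1 to ground, so R_th = R1 ‖ R2 = 1.080 Ω.

V_th ≈ 2.08 mV, R_th ≈ 1.08 Ω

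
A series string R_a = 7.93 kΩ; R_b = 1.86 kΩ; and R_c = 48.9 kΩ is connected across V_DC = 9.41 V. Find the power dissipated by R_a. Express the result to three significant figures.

P ≈ 0.204 mW

Series current I = V_DC/ΣR = 9.41/58.69 = 0.1603 mA.
P(R_a) = I²·R_a = (0.1603)² × 7.93 = 0.2039 mW.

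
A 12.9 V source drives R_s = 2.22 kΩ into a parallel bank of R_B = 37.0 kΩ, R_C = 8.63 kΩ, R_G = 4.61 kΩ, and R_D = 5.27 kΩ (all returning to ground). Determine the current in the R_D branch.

I ≈ 1.10 mA

Combine the parallel branches: R_p = (1/37.0 + 1/8.63 + 1/4.61 + 1/5.27)⁻¹ = 1.820 kΩ.
V_A = 12.9 × 1.820/4.040 = 5.811 V.
I(R_D) = V_A / R_D = 5.811/5.27 = 1.103 mA.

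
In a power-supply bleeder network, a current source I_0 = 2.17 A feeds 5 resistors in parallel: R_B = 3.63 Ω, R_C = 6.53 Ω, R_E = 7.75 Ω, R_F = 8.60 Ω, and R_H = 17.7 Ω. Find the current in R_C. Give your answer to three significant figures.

Total conductance ΣG = 1/3.63 + 1/6.53 + 1/7.75 + 1/8.60 + 1/17.7 = 0.7304 (units of 1/Ω).
By the current-divider rule, I = I_0 · G_k/ΣG = 2.17 × 0.2097 = 0.4550 A.

I ≈ 0.455 A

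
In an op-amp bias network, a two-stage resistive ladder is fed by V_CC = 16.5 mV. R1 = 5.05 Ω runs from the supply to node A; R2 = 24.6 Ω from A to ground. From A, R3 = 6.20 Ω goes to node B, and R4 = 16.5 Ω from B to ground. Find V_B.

V_B ≈ 8.40 mV

Node A sees R2 in parallel with the series input of stage 2, R3 + R4 = 22.70 Ω.
Effective lower resistance at A: R2 ‖ 22.70 = 11.81 Ω.
So V_A = 16.5 × 0.7004 = 11.56 mV.
Then the unloaded second divider: V_B = V_A × R4/(R3+R4) = 11.56 × 0.7269 = 8.400 mV.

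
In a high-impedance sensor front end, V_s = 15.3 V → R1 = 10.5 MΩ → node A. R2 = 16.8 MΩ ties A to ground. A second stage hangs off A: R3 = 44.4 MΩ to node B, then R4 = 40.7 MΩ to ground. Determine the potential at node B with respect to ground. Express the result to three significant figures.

V_B ≈ 4.19 V

Looking into the second stage from A: R3 + R4 = 85.10 MΩ appears in parallel with R2.
Effective lower resistance at A: R2 ‖ 85.10 = 14.03 MΩ.
V_A = 15.3 × 14.03/(10.5 + 14.03) = 8.751 V.
V_B = V_A × 0.4783 = 4.185 V.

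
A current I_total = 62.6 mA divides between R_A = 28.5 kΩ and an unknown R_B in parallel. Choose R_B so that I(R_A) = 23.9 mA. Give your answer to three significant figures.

Two-branch current divider: I_A = I_total · R_B/(R_A + R_B).
23.9/62.6 = R_B/(R_A + R_B) → R_B = R_A · (0.3818)/(1 − 0.3818) = 28.5 × 0.6176 = 17.60 kΩ.

R_B ≈ 17.6 kΩ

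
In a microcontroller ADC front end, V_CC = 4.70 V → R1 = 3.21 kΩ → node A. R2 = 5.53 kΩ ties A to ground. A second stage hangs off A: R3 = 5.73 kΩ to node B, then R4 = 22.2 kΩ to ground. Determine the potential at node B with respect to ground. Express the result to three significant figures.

V_B ≈ 2.20 V

The second stage (R3 + R4 = 27.93 kΩ) loads node A in parallel with R2.
Effective lower resistance at A: R2 ‖ 27.93 = 4.616 kΩ.
First divider: V_A = V_CC · 4.616/(3.21 + 4.616) = 2.772 V.
V_B = V_A × 0.7948 = 2.203 V.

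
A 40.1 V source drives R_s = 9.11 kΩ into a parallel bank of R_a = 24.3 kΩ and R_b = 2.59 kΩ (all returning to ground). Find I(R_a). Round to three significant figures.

I ≈ 0.337 mA

Parallel bank: R_p = 1/(1/24.3 + 1/2.59) = 2.341 kΩ.
V_A = 40.1 × 2.341/11.45 = 8.197 V.
Branch current I = V_A/R_a = 8.197/24.3 = 0.3373 mA.
(Equivalently: I_total = 3.502 mA, then current-divider fraction G_k/ΣG = 0.09632.)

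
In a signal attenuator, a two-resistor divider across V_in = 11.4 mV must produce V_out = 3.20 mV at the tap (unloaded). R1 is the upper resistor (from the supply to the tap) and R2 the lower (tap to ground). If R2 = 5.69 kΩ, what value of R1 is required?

V_out/V_in = R2/(R1+R2) = 0.2807.
R1 = R2·(1/k − 1) = 5.69 × 2.562 = 14.58 kΩ.

R1 ≈ 14.6 kΩ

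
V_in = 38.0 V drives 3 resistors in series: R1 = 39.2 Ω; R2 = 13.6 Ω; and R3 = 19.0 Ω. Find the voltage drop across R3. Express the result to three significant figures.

Total series resistance ΣR = 39.2 + 13.6 + 19.0 = 71.80 Ω.
Voltage divider: V = V_in · (19.00 / 71.80) = 38.0 × 0.2646 = 10.06 V.

V ≈ 10.1 V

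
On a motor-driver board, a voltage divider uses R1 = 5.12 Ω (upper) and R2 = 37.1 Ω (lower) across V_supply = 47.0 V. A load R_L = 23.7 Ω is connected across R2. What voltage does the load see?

First combine the lower leg with the load: R2 ‖ R_L = 14.46 Ω.
Voltage divider with the loaded lower leg: V_out = 47.0 × 14.46/(5.12 + 14.46) = 47.0 × 0.7385 = 34.71 V.

V_out ≈ 34.7 V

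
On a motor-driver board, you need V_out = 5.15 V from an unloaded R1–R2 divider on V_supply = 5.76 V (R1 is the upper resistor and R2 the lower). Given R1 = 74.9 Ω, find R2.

R2 ≈ 632 Ω

Required fraction k = V_out/V_supply = 0.8941.
So R2 = R1 · V_out/(V_supply − V_out) = 74.9 × 5.15/(5.76 − 5.15) = 74.9 × 8.443 = 632.4 Ω.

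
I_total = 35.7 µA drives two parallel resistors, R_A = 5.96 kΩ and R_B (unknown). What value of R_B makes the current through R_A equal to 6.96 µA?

Two-branch current divider: I_A = I_total · R_B/(R_A + R_B).
6.96/35.7 = R_B/(R_A + R_B) → R_B = R_A · (0.1950)/(1 − 0.1950) = 5.96 × 0.2422 = 1.443 kΩ.

R_B ≈ 1.44 kΩ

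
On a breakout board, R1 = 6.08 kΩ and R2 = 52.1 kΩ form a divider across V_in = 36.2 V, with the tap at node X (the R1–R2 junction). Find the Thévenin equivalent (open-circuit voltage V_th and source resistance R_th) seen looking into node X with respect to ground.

Open-circuit (no load on X): V_th = V_in · R2/(R1 + R2) = 36.2 × 52.1/(6.080 + 52.1) = 32.42 V.
Looking into X with the source shorted: R_th = R1·R2/(R1+R2) = 6.080 × 52.1/58.18 = 5.445 kΩ.

V_th ≈ 32.4 V, R_th ≈ 5.44 kΩ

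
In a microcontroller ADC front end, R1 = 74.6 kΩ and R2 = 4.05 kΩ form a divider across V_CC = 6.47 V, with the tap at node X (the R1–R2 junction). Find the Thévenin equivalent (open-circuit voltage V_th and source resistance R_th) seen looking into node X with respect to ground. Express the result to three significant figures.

With X open, the divider is unloaded: V_th = 6.47 × 4.05/78.65 = 0.3332 V.
With V_CC suppressed (replaced by a short), R_th = R1 ‖ R2 = (74.60 × 4.05)/(74.60 + 4.05) = 3.841 kΩ.

V_th ≈ 0.333 V, R_th ≈ 3.84 kΩ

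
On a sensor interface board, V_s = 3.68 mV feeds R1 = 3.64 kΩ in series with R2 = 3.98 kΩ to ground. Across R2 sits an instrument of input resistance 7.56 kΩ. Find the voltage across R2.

First combine the lower leg with the load: R2 ‖ R_L = 2.607 kΩ.
Now apply the divider: V_out = 3.68 × 0.4174 = 1.536 mV.
(Unloaded it would be 1.92 mV; the load pulls it down.)

V_out ≈ 1.54 mV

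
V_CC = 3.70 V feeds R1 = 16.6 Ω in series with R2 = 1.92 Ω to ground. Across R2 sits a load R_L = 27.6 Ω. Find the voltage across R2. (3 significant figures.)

The load sits in parallel with R2, giving an effective lower resistance R2' = R2·R_L/(R2+R_L) = 1.795 Ω.
Voltage divider with the loaded lower leg: V_out = 3.70 × 1.795/(16.6 + 1.795) = 3.70 × 0.09759 = 0.3611 V.
(Unloaded it would be 0.384 V; the load pulls it down.)

V_out ≈ 0.361 V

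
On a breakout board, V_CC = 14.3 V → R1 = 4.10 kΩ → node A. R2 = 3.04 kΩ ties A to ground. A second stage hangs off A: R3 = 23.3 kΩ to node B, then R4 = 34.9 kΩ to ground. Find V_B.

Node A sees R2 in parallel with the series input of stage 2, R3 + R4 = 58.20 kΩ.
Effective lower resistance at A: R2 ‖ 58.20 = 2.889 kΩ.
So V_A = 14.3 × 0.4134 = 5.911 V.
Then the unloaded second divider: V_B = V_A × R4/(R3+R4) = 5.911 × 0.5997 = 3.545 V.

V_B ≈ 3.54 V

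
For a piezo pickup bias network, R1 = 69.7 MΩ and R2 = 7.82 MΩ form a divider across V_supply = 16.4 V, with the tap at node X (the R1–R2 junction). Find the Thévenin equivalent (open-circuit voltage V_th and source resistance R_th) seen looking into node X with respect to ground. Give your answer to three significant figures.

With X open, the divider is unloaded: V_th = 16.4 × 7.82/77.52 = 1.654 V.
With V_supply suppressed (replaced by a short), R_th = R1 ‖ R2 = (69.70 × 7.82)/(69.70 + 7.82) = 7.031 MΩ.

V_th ≈ 1.65 V, R_th ≈ 7.03 MΩ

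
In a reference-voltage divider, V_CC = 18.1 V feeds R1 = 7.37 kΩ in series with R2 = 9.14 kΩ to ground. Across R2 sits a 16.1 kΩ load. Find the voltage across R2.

V_out ≈ 7.99 V

First combine the lower leg with the load: R2 ‖ R_L = 5.830 kΩ.
Now apply the divider: V_out = 18.1 × 0.4417 = 7.994 V.
(Unloaded it would be 10.0 V; the load pulls it down.)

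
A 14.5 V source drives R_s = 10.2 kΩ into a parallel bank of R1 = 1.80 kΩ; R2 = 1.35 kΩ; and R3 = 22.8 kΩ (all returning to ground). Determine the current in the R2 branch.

Parallel bank: R_p = 1/(1/1.80 + 1/1.35 + 1/22.8) = 0.7462 kΩ.
Node voltage V_A = V_CC · R_p/(R_s + R_p) = 14.5 × 0.06817 = 0.9884 V.
I(R2) = V_A / R2 = 0.9884/1.35 = 0.7322 mA.

I ≈ 0.732 mA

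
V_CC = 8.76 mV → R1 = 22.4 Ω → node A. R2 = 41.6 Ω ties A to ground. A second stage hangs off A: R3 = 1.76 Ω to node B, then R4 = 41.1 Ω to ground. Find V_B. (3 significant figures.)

V_B ≈ 4.08 mV

Node A sees R2 in parallel with the series input of stage 2, R3 + R4 = 42.86 Ω.
Effective lower resistance at A: R2 ‖ 42.86 = 21.11 Ω.
V_A = 8.76 × 21.11/(22.4 + 21.11) = 4.250 mV.
Stage 2 is unloaded, so V_B = V_A · R4/(R3+R4) = 4.250 × 41.1/42.86 = 4.076 mV.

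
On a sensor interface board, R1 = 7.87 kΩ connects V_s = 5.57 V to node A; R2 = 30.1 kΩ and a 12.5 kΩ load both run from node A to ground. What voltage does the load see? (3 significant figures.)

First combine the lower leg with the load: R2 ‖ R_L = 8.832 kΩ.
Now apply the divider: V_out = 5.57 × 0.5288 = 2.945 V.
(Unloaded it would be 4.42 V; the load pulls it down.)

V_out ≈ 2.95 V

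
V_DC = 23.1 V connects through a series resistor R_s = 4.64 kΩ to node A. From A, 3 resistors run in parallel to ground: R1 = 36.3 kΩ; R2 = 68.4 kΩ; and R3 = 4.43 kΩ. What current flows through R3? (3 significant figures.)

Equivalent of the parallel group: R_p = 3.733 kΩ.
V_A = 23.1 × 3.733/8.373 = 10.30 V.
I(R3) = V_A / R3 = 10.30/4.43 = 2.325 mA.

I ≈ 2.32 mA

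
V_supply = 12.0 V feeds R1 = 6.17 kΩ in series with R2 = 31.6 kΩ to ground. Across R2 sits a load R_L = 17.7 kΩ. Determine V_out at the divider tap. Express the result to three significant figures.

The load sits in parallel with R2, giving an effective lower resistance R2' = R2·R_L/(R2+R_L) = 11.35 kΩ.
Now apply the divider: V_out = 12.0 × 0.6477 = 7.773 V.
(Unloaded it would be 10.0 V; the load pulls it down.)

V_out ≈ 7.77 V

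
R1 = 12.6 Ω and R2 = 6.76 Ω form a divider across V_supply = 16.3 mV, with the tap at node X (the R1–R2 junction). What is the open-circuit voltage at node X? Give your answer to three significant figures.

With X open, the divider is unloaded: V_th = 16.3 × 6.76/19.36 = 5.692 mV.

V_th ≈ 5.69 mV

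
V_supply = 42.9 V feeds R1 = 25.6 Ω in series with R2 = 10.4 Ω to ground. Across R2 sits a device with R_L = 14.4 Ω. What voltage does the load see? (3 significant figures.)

The load sits in parallel with R2, giving an effective lower resistance R2' = R2·R_L/(R2+R_L) = 6.039 Ω.
Now apply the divider: V_out = 42.9 × 0.1909 = 8.188 V.
(Unloaded it would be 12.4 V; the load pulls it down.)

V_out ≈ 8.19 V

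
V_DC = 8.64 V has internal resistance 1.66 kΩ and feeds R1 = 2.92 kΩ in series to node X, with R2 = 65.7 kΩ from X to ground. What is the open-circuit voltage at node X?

R1' = 1.66 + 2.92 = 4.580 kΩ (source resistance + R1).
V_th is the unloaded tap voltage: V_DC · R2/(R1'+R2) = 8.64 × 0.9348 = 8.077 V.

V_th ≈ 8.08 V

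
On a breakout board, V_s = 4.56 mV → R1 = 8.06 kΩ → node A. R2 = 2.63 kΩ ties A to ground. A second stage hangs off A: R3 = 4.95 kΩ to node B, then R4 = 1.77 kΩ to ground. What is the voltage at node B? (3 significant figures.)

Node A sees R2 in parallel with the series input of stage 2, R3 + R4 = 6.720 kΩ.
Effective lower resistance at A: R2 ‖ 6.720 = 1.890 kΩ.
First divider: V_A = V_s · 1.890/(8.06 + 1.890) = 0.8663 mV.
Stage 2 is unloaded, so V_B = V_A · R4/(R3+R4) = 0.8663 × 1.77/6.720 = 0.2282 mV.

V_B ≈ 0.228 mV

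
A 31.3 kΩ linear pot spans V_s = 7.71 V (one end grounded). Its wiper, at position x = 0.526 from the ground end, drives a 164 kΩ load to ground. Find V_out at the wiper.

Split the track: R_lower = x·R_p = 16.46 kΩ, R_upper = (1−x)·R_p = 14.84 kΩ.
Lower segment in parallel with the load: 16.46 ‖ 164 = 14.96 kΩ.
Then V_out = V_s · 14.96/(14.84 + 14.96) = 3.871 V.
(Unloaded: V_out = x·V_s = 4.06 V.)

V_out ≈ 3.87 V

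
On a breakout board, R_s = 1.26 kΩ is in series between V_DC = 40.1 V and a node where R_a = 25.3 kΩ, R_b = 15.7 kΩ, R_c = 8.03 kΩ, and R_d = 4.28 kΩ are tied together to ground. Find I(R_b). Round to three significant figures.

Equivalent of the parallel group: R_p = 2.167 kΩ.
V_A = 40.1 × 2.167/3.427 = 25.36 V.
I(R_b) = V_A / R_b = 25.36/15.7 = 1.615 mA.

I ≈ 1.62 mA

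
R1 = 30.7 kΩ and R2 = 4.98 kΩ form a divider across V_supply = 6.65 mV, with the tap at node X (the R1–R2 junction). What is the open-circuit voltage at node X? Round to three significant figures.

With X open, the divider is unloaded: V_th = 6.65 × 4.98/35.68 = 0.9282 mV.

V_th ≈ 0.928 mV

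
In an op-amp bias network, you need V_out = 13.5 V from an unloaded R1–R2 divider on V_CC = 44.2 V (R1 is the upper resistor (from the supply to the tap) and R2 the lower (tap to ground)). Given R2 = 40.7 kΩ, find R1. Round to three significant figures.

V_out/V_CC = R2/(R1+R2) = 0.3054.
So R1 = R2 · (V_CC/V_out − 1) = 40.7 × (44.2/13.5 − 1) = 40.7 × 2.274 = 92.55 kΩ.

R1 ≈ 92.6 kΩ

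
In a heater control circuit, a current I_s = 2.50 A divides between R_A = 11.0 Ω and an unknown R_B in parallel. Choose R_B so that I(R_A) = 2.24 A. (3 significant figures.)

R_B ≈ 94.8 Ω

The fraction through R_A equals R_B/(R_A+R_B).
With f = 0.8960, R_B = R_A · f/(1−f) = 11.0 × 8.615 = 94.77 Ω.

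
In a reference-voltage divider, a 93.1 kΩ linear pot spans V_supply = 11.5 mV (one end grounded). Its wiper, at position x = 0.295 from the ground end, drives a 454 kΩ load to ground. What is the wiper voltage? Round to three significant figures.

Lower segment x·R_p = 27.46 kΩ; upper segment (1−x)·R_p = 65.64 kΩ.
R_L loads the lower segment: effective lower R = 25.90 kΩ.
Loaded-divider output: V_out = 11.5 × 0.2829 = 3.254 mV.

V_out ≈ 3.25 mV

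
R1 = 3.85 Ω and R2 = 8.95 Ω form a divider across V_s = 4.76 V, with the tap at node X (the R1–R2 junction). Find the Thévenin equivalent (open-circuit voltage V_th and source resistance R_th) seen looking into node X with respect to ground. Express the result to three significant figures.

V_th ≈ 3.33 V, R_th ≈ 2.69 Ω

V_th is the unloaded tap voltage: V_s · R2/(R1+R2) = 4.76 × 0.6992 = 3.328 V.
Looking into X with the source shorted: R_th = R1·R2/(R1+R2) = 3.850 × 8.95/12.80 = 2.692 Ω.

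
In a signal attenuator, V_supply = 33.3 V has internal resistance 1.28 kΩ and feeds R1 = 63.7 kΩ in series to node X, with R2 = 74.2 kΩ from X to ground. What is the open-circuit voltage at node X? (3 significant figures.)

V_th ≈ 17.8 V

R1' = 1.28 + 63.7 = 64.98 kΩ (source resistance + R1).
V_th is the unloaded tap voltage: V_supply · R2/(R1'+R2) = 33.3 × 0.5331 = 17.75 V.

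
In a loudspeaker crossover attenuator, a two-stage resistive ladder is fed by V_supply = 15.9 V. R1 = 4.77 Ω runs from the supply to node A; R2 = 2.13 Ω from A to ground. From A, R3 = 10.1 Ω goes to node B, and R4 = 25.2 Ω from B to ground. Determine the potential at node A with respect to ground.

The second stage (R3 + R4 = 35.30 Ω) loads node A in parallel with R2.
Effective lower resistance at A: R2 ‖ 35.30 = 2.009 Ω.
So V_A = 15.9 × 0.2963 = 4.712 V.

V_A ≈ 4.71 V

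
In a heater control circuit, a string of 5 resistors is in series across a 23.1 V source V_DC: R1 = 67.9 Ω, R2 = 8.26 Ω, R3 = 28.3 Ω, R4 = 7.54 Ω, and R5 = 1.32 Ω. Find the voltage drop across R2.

V ≈ 1.68 V

Series total: ΣR = 67.9 + 8.26 + 28.3 + 7.54 + 1.32 = 113.3 Ω.
V = V_DC · R/ΣR = 23.1 × 0.07289 = 1.684 V.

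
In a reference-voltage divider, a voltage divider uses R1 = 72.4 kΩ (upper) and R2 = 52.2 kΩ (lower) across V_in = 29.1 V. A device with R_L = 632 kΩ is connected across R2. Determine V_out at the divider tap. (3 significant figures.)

V_out ≈ 11.6 V

The load sits in parallel with R2, giving an effective lower resistance R2' = R2·R_L/(R2+R_L) = 48.22 kΩ.
Then V_out = V_in · R2'/(R1 + R2') = 29.1 × 48.22/120.6 = 11.63 V.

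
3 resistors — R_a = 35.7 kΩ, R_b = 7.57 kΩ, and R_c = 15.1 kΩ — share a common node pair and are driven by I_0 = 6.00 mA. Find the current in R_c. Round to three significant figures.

I ≈ 1.76 mA

Total conductance ΣG = 1/35.7 + 1/7.57 + 1/15.1 = 0.2263 (units of 1/kΩ).
R_c takes the fraction G_k/ΣG = 0.06623/0.2263 = 0.2926, so I = 6.00 × 0.2926 = 1.756 mA.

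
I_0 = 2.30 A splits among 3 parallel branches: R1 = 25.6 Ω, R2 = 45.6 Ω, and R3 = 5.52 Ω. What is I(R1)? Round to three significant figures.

Conductances: ΣG = 1/25.6 + 1/45.6 + 1/5.52 = 0.2422 (1/Ω).
Current divider: I(R1) = I_0 · G_k/ΣG = 2.30 × (0.03906/0.2422) = 2.30 × 0.1613 = 0.3710 A.

I ≈ 0.371 A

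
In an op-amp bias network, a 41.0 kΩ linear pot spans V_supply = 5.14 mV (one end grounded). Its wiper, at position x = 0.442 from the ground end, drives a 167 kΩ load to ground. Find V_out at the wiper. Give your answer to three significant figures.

Split the track: R_lower = x·R_p = 18.12 kΩ, R_upper = (1−x)·R_p = 22.88 kΩ.
Lower segment in parallel with the load: 18.12 ‖ 167 = 16.35 kΩ.
Then V_out = V_supply · 16.35/(22.88 + 16.35) = 2.142 mV.

V_out ≈ 2.14 mV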